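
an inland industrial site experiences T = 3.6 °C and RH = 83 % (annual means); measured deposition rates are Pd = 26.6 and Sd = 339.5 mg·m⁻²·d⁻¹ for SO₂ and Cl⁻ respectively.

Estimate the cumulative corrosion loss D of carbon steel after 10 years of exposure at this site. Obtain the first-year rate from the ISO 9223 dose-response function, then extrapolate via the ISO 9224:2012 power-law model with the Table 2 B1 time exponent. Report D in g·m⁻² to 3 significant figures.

carbon steel: temperature factor f = +0.150·(-6.4) = -0.9600
  SO₂ term: 1.77·26.6^0.52·exp(0.02·83-0.9600) = 19.63
  Sd branch = 0.102·Sd^0.62·e^(0.033·RH+0.04·T) = 67.58 μm/a
  r_corr = 19.63 + 67.58 = 87.21 μm/a
ISO 9224: D(t) = r_corr · t^b with b = 0.523 (carbon steel, B1)
  D(10) = 87.21 × 10^0.523 = 87.21 × 3.334 = 290.8 μm
  Mass loss = 290.8 μm × 7.85 g/cm³ = 2283 g·m⁻²

D(10) = 2.28e+03 g·m⁻²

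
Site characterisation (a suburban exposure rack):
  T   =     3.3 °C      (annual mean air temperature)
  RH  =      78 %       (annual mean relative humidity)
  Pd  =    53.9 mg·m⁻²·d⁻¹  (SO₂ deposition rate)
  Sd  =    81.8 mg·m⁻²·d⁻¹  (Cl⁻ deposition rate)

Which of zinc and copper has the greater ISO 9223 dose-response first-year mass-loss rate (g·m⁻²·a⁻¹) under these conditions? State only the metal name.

zinc: T≤10 °C ⇒ hinge +0.038·(3.3−10) = -0.2546
  SO₂ term: 0.0129·53.9^0.44·exp(0.046·78-0.2546) = 2.09
  Cl⁻ term: 0.0175·81.8^0.57·exp(0.008·78+0.085·3.3) = 0.5323
  sum: 2.09 + 0.5323 → r_corr = 2.622 μm/a
  mass loss = 2.622 μm/a × 7.14 g/cm³ = 18.72 g·m⁻²·a⁻¹
copper: T≤10 °C ⇒ hinge +0.126·(3.3−10) = -0.8442
  SO₂ term: 0.0053·53.9^0.26·exp(0.059·78-0.8442) = 0.6404
  Sd branch = 0.01025·Sd^0.27·e^(0.036·RH+0.049·T) = 0.656 μm/a
  sum: 0.6404 + 0.656 → r_corr = 1.296 μm/a
  mass loss = 1.296 μm/a × 8.96 g/cm³ = 11.62 g·m⁻²·a⁻¹
Ordering by g·m⁻²·a⁻¹: zinc (18.7) > copper (11.6)

zinc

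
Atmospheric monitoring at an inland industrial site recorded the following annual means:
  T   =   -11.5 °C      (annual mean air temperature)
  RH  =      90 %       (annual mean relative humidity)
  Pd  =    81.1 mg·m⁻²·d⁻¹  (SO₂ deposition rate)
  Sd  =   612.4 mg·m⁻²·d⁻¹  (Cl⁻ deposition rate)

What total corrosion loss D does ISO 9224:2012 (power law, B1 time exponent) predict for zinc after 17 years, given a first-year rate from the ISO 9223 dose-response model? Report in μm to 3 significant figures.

D(17) = 30.0 μm

zinc: temperature factor f = +0.038·(-21.5) = -0.8170
  SO₂ term: 0.0129·81.1^0.44·exp(0.046·90-0.8170) = 2.476
  Sd branch = 0.0175·Sd^0.57·e^(0.008·RH+0.085·T) = 0.5246 μm/a
  sum: 2.476 + 0.5246 → r_corr = 3 μm/a
ISO 9224: D(t) = r_corr · t^b with b = 0.813 (zinc, B1)
  D(17) = 3 × 17^0.813 = 3 × 10.01 = 30.03 μm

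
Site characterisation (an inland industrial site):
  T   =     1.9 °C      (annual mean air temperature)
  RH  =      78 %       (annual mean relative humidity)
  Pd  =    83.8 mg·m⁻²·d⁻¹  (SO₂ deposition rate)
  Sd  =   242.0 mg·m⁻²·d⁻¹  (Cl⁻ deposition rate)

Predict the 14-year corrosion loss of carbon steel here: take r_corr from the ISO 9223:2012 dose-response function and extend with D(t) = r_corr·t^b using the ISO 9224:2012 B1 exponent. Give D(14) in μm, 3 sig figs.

D(14) = 272 μm

carbon steel: f(T) = +0.150·(T−10) [T≤10 °C] = -1.2150
  sulphur-dioxide contribution → 25 μm/a
  chloride contribution → 43.4 μm/a
  total first-year rate 68.39 μm/a
Power-law: D(14) = r_corr · 14^0.523
  D(14) = 68.39 × 14^0.523 = 68.39 × 3.976 = 271.9 μm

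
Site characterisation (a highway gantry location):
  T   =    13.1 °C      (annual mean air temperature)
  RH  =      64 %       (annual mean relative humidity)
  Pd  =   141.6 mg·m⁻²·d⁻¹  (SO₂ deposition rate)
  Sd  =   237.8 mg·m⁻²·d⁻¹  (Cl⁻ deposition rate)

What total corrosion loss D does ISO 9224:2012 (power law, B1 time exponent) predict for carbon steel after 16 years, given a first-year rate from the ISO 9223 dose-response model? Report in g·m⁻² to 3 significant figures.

D(16) = 3.78e+03 g·m⁻²

carbon steel: T>10 °C ⇒ hinge -0.054·(13.1−10) = -0.1674
  sulphur-dioxide contribution → 70.75 μm/a
  chloride contribution → 42.33 μm/a
  ⇒ r_corr(carbon steel) = 113.1 μm/a
Power-law: D(16) = r_corr · 16^0.523
  D(16) = 113.1 × 16^0.523 = 113.1 × 4.263 = 482.1 μm
  Mass loss = 482.1 μm × 7.85 g/cm³ = 3785 g·m⁻²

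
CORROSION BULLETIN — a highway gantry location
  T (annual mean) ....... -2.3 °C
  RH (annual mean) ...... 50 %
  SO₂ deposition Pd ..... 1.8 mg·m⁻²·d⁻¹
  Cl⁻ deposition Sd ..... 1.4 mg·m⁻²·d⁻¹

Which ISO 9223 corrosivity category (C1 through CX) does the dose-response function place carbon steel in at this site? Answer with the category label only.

carbon steel: f(T) = +0.150·(T−10) [T≤10 °C] = -1.8450
  Pd branch = 1.77·Pd^0.52·e^(0.02·RH+f) = 1.032 μm/a
  Cl⁻ term: 0.102·1.4^0.62·exp(0.033·50+0.04·-2.3) = 0.5968
  r_corr = 1.032 + 0.5968 = 1.629 μm/a
ISO 9223 Table 2 (carbon steel): 1.3 < 1.63 ≤ 25 μm/a ⇒ C2

C2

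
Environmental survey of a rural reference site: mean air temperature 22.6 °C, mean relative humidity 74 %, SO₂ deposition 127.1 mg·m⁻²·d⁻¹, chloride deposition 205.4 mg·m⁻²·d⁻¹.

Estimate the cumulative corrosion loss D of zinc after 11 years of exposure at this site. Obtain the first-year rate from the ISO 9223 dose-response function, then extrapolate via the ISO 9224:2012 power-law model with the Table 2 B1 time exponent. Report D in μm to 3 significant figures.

zinc: temperature factor f = -0.071·(12.6) = -0.8946
  SO₂ term: 0.0129·127.1^0.44·exp(0.046·74-0.8946) = 1.337
  Cl⁻ term: 0.0175·205.4^0.57·exp(0.008·74+0.085·22.6) = 4.494
  sum: 1.337 + 4.494 → r_corr = 5.831 μm/a
ISO 9224: D(t) = r_corr · t^b with b = 0.813 (zinc, B1)
  D(11) = 5.831 × 11^0.813 = 5.831 × 7.025 = 40.96 μm

D(11) = 41.0 μm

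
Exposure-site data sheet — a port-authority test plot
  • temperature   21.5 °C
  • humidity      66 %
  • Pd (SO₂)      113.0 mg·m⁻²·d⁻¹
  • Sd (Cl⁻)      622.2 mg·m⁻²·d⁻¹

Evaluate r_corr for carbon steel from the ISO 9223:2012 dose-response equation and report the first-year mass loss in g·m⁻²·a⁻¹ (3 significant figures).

carbon steel: f(T) = -0.054·(T−10) [T>10 °C] = -0.6210
  sulphur-dioxide contribution → 41.61 μm/a
  chloride contribution → 114.9 μm/a
  total first-year rate 156.5 μm/a
Convert to mass loss: 156.5 μm/a × 7.85 g/cm³ = 1228 g·m⁻²·a⁻¹

r_corr = 1.23e+03 g·m⁻²·a⁻¹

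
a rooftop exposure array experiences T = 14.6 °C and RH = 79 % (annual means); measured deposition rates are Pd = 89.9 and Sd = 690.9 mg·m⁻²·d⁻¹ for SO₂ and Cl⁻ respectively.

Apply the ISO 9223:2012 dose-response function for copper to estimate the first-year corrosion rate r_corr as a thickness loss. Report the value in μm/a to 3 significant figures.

copper: f(T) = -0.080·(T−10) [T>10 °C] = -0.3680
  SO₂ term: 0.0053·89.9^0.26·exp(0.059·79-0.3680) = 1.249
  Sd branch = 0.01025·Sd^0.27·e^(0.036·RH+0.049·T) = 2.105 μm/a
  r_corr = 1.249 + 2.105 = 3.354 μm/a

r_corr = 3.35 μm/a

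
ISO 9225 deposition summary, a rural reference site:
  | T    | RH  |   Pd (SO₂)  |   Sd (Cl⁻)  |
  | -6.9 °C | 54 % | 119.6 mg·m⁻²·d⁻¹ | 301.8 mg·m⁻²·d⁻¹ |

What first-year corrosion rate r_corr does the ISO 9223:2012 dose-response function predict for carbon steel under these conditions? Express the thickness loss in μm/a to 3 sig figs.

r_corr = 20.8 μm/a

carbon steel: T≤10 °C ⇒ hinge +0.150·(-6.9−10) = -2.5350
  Pd branch = 1.77·Pd^0.52·e^(0.02·RH+f) = 4.972 μm/a
  Cl⁻ term: 0.102·301.8^0.62·exp(0.033·54+0.04·-6.9) = 15.85
  sum: 4.972 + 15.85 → r_corr = 20.82 μm/a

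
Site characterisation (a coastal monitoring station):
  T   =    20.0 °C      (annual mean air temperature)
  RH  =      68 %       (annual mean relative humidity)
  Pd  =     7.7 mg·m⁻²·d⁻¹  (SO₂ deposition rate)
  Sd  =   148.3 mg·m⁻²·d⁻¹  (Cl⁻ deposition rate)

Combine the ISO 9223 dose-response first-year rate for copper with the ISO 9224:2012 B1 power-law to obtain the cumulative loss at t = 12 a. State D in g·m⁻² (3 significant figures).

copper: T>10 °C ⇒ hinge -0.080·(20.0−10) = -0.8000
  sulphur-dioxide contribution → 0.2237 μm/a
  chloride contribution → 1.218 μm/a
  ⇒ r_corr(copper) = 1.442 μm/a
Long-term exponent b (ISO 9224 Table 2, B1) = 0.667
  D(12) = 1.442 × 12^0.667 = 1.442 × 5.246 = 7.564 μm
  Mass loss = 7.564 μm × 8.96 g/cm³ = 67.77 g·m⁻²

D(12) = 67.8 g·m⁻²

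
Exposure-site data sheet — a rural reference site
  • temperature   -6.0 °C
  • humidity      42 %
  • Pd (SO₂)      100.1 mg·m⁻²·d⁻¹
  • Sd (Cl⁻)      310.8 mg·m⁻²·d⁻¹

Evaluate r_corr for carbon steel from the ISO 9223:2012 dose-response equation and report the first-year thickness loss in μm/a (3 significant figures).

r_corr = 15.3 μm/a

carbon steel: f(T) = +0.150·(T−10) [T≤10 °C] = -2.4000
  sulphur-dioxide contribution → 4.08 μm/a
  chloride contribution → 11.26 μm/a
  total first-year rate 15.34 μm/a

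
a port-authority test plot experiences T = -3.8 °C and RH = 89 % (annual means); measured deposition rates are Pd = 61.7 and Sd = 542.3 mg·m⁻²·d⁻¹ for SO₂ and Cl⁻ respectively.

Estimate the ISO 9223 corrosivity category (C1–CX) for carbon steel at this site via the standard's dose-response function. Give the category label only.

C5

carbon steel: T≤10 °C ⇒ hinge +0.150·(-3.8−10) = -2.0700
  Pd branch = 1.77·Pd^0.52·e^(0.02·RH+f) = 11.3 μm/a
  Cl⁻ term: 0.102·542.3^0.62·exp(0.033·89+0.04·-3.8) = 81.91
  sum: 11.3 + 81.91 → r_corr = 93.21 μm/a
ISO 9223 Table 2 (carbon steel): 80 < 93.2 ≤ 200 μm/a ⇒ C5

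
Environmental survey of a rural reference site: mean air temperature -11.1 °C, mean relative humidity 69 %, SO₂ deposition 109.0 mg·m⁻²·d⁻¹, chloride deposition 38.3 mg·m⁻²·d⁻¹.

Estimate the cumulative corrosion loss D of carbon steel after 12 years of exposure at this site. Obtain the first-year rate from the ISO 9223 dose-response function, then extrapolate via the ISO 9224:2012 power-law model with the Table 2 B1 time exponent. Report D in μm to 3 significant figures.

D(12) = 34.9 μm

carbon steel: T≤10 °C ⇒ hinge +0.150·(-11.1−10) = -3.1650
  SO₂ term: 1.77·109.0^0.52·exp(0.02·69-3.1650) = 3.406
  Sd branch = 0.102·Sd^0.62·e^(0.033·RH+0.04·T) = 6.113 μm/a
  r_corr = 3.406 + 6.113 = 9.519 μm/a
Power-law: D(12) = r_corr · 12^0.523
  D(12) = 9.519 × 12^0.523 = 9.519 × 3.668 = 34.91 μm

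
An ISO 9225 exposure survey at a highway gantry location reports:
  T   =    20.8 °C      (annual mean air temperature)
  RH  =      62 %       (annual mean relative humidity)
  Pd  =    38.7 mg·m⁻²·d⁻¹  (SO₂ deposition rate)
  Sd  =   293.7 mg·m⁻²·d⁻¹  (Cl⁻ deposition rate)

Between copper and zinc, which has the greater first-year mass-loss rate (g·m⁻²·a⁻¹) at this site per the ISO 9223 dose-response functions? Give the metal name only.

zinc

copper: temperature factor f = -0.080·(10.8) = -0.8640
  SO₂ term: 0.0053·38.7^0.26·exp(0.059·62-0.8640) = 0.2241
  Sd branch = 0.01025·Sd^0.27·e^(0.036·RH+0.049·T) = 1.228 μm/a
  sum: 0.2241 + 1.228 → r_corr = 1.452 μm/a
  mass loss = 1.452 μm/a × 8.96 g/cm³ = 13.01 g·m⁻²·a⁻¹
zinc: temperature factor f = -0.071·(10.8) = -0.7668
  SO₂ term: 0.0129·38.7^0.44·exp(0.046·62-0.7668) = 0.5185
  Sd branch = 0.0175·Sd^0.57·e^(0.008·RH+0.085·T) = 4.295 μm/a
  r_corr = 0.5185 + 4.295 = 4.814 μm/a
  mass loss = 4.814 μm/a × 7.14 g/cm³ = 34.37 g·m⁻²·a⁻¹
Ordering by g·m⁻²·a⁻¹: zinc (34.4) > copper (13)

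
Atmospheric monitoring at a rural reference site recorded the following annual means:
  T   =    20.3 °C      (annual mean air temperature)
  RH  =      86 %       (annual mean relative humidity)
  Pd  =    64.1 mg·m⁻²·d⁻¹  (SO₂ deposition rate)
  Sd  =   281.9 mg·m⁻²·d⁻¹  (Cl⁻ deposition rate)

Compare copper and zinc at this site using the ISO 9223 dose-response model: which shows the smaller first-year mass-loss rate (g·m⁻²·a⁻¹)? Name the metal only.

copper: temperature factor f = -0.080·(10.3) = -0.8240
  SO₂ term: 0.0053·64.1^0.26·exp(0.059·86-0.8240) = 1.096
  Cl⁻ term: 0.01025·281.9^0.27·exp(0.036·86+0.049·20.3) = 2.811
  r_corr = 1.096 + 2.811 = 3.907 μm/a
  mass loss = 3.907 μm/a × 8.96 g/cm³ = 35 g·m⁻²·a⁻¹
zinc: f(T) = -0.071·(T−10) [T>10 °C] = -0.7313
  SO₂ term: 0.0129·64.1^0.44·exp(0.046·86-0.7313) = 2.023
  Cl⁻ term: 0.0175·281.9^0.57·exp(0.008·86+0.085·20.3) = 4.873
  r_corr = 2.023 + 4.873 = 6.896 μm/a
  mass loss = 6.896 μm/a × 7.14 g/cm³ = 49.24 g·m⁻²·a⁻¹
Ordering by g·m⁻²·a⁻¹: zinc (49.2) > copper (35)

copper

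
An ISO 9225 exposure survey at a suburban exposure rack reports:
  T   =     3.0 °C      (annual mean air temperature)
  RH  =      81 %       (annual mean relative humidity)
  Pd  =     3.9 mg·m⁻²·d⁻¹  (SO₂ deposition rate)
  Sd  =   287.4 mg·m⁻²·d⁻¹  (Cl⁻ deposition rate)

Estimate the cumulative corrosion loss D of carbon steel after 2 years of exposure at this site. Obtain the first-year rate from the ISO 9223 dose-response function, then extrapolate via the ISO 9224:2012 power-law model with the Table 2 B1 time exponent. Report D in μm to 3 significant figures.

D(2) = 89.2 μm

carbon steel: T≤10 °C ⇒ hinge +0.150·(3.0−10) = -1.0500
  sulphur-dioxide contribution → 6.351 μm/a
  chloride contribution → 55.7 μm/a
  total first-year rate 62.05 μm/a
Power-law: D(2) = r_corr · 2^0.523
  D(2) = 62.05 × 2^0.523 = 62.05 × 1.437 = 89.16 μm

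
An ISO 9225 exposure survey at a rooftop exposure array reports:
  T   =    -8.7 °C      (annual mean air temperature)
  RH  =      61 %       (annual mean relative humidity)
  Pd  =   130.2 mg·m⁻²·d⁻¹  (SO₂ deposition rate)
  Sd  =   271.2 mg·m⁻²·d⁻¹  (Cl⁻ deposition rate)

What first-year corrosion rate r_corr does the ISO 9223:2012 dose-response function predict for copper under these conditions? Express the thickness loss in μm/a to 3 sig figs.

copper: f(T) = +0.126·(T−10) [T≤10 °C] = -2.3562
  SO₂ term: 0.0053·130.2^0.26·exp(0.059·61-2.3562) = 0.06514
  Sd branch = 0.01025·Sd^0.27·e^(0.036·RH+0.049·T) = 0.2731 μm/a
  sum: 0.06514 + 0.2731 → r_corr = 0.3382 μm/a

r_corr = 0.338 μm/a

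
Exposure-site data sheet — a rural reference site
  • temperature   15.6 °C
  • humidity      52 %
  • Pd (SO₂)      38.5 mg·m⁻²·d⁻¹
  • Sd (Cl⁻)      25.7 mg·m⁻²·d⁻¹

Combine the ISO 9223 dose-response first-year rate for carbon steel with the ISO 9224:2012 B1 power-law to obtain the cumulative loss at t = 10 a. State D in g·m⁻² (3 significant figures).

D(10) = 854 g·m⁻²

carbon steel: temperature factor f = -0.054·(5.6) = -0.3024
  SO₂ term: 1.77·38.5^0.52·exp(0.02·52-0.3024) = 24.7
  Cl⁻ term: 0.102·25.7^0.62·exp(0.033·52+0.04·15.6) = 7.925
  sum: 24.7 + 7.925 → r_corr = 32.63 μm/a
Long-term exponent b (ISO 9224 Table 2, B1) = 0.523
  D(10) = 32.63 × 10^0.523 = 32.63 × 3.334 = 108.8 μm
  Mass loss = 108.8 μm × 7.85 g/cm³ = 854 g·m⁻²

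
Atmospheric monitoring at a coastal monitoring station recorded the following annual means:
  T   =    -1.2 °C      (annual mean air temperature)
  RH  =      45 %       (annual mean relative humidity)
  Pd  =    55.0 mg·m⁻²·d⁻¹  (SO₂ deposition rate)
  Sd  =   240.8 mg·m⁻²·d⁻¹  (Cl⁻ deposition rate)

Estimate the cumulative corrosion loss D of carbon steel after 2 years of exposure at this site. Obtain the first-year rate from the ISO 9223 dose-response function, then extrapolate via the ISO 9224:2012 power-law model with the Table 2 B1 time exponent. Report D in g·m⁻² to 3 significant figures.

D(2) = 219 g·m⁻²

carbon steel: temperature factor f = +0.150·(-11.2) = -1.6800
  SO₂ term: 1.77·55.0^0.52·exp(0.02·45-1.6800) = 6.519
  Sd branch = 0.102·Sd^0.62·e^(0.033·RH+0.04·T) = 12.86 μm/a
  r_corr = 6.519 + 12.86 = 19.38 μm/a
Long-term exponent b (ISO 9224 Table 2, B1) = 0.523
  D(2) = 19.38 × 2^0.523 = 19.38 × 1.437 = 27.85 μm
  Mass loss = 27.85 μm × 7.85 g/cm³ = 218.6 g·m⁻²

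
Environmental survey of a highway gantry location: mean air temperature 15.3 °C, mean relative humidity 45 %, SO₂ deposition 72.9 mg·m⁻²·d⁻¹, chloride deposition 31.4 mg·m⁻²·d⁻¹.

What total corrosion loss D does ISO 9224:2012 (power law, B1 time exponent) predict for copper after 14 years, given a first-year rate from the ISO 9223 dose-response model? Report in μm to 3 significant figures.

D(14) = 2.49 μm

copper: T>10 °C ⇒ hinge -0.080·(15.3−10) = -0.4240
  SO₂ term: 0.0053·72.9^0.26·exp(0.059·45-0.4240) = 0.1505
  Cl⁻ term: 0.01025·31.4^0.27·exp(0.036·45+0.049·15.3) = 0.278
  sum: 0.1505 + 0.278 → r_corr = 0.4285 μm/a
Long-term exponent b (ISO 9224 Table 2, B1) = 0.667
  D(14) = 0.4285 × 14^0.667 = 0.4285 × 5.814 = 2.491 μm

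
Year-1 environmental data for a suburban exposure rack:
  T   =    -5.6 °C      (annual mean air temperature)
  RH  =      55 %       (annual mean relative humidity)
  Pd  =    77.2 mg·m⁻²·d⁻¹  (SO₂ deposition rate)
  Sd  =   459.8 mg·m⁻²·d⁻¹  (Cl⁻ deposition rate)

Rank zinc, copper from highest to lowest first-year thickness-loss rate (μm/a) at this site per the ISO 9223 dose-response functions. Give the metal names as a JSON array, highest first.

zinc: temperature factor f = +0.038·(-15.6) = -0.5928
  SO₂ term: 0.0129·77.2^0.44·exp(0.046·55-0.5928) = 0.606
  Sd branch = 0.0175·Sd^0.57·e^(0.008·RH+0.085·T) = 0.556 μm/a
  r_corr = 0.606 + 0.556 = 1.162 μm/a
copper: T≤10 °C ⇒ hinge +0.126·(-5.6−10) = -1.9656
  Pd branch = 0.0053·Pd^0.26·e^(0.059·RH+f) = 0.05898 μm/a
  Cl⁻ term: 0.01025·459.8^0.27·exp(0.036·55+0.049·-5.6) = 0.2954
  sum: 0.05898 + 0.2954 → r_corr = 0.3543 μm/a
Ordering by μm/a: zinc (1.16) > copper (0.354)

["zinc", "copper"]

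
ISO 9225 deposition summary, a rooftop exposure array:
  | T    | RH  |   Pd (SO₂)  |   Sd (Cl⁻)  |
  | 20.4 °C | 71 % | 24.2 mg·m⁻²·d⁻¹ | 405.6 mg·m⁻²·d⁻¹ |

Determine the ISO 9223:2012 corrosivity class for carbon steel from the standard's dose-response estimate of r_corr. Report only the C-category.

C5

carbon steel: f(T) = -0.054·(T−10) [T>10 °C] = -0.5616
  sulphur-dioxide contribution → 21.9 μm/a
  chloride contribution → 99.44 μm/a
  total first-year rate 121.3 μm/a
Category bounds: 80…200 μm/a bracket r_corr ⇒ C5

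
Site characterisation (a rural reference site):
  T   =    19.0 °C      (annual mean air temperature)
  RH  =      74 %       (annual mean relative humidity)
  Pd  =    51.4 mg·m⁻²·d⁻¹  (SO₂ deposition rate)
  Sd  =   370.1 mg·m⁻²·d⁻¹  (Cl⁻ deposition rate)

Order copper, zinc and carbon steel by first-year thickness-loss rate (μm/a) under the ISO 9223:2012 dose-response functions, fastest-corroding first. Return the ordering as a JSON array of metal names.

["carbon steel", "zinc", "copper"]

copper: temperature factor f = -0.080·(9.0) = -0.7200
  Pd branch = 0.0053·Pd^0.26·e^(0.059·RH+f) = 0.5657 μm/a
  Cl⁻ term: 0.01025·370.1^0.27·exp(0.036·74+0.049·19.0) = 1.843
  r_corr = 0.5657 + 1.843 = 2.408 μm/a
zinc: T>10 °C ⇒ hinge -0.071·(19.0−10) = -0.6390
  SO₂ term: 0.0129·51.4^0.44·exp(0.046·74-0.6390) = 1.159
  Sd branch = 0.0175·Sd^0.57·e^(0.008·RH+0.085·T) = 4.629 μm/a
  r_corr = 1.159 + 4.629 = 5.788 μm/a
carbon steel: temperature factor f = -0.054·(9.0) = -0.4860
  Pd branch = 1.77·Pd^0.52·e^(0.02·RH+f) = 37.1 μm/a
  Sd branch = 0.102·Sd^0.62·e^(0.033·RH+0.04·T) = 98.08 μm/a
  sum: 37.1 + 98.08 → r_corr = 135.2 μm/a
Ordering by μm/a: carbon steel (135) > zinc (5.79) > copper (2.41)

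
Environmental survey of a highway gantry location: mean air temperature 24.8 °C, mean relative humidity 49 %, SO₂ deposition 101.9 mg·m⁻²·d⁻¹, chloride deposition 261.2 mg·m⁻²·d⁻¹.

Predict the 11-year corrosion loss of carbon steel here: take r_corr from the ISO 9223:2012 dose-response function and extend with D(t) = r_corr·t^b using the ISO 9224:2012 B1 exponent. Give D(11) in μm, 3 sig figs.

D(11) = 235 μm

carbon steel: T>10 °C ⇒ hinge -0.054·(24.8−10) = -0.7992
  SO₂ term: 1.77·101.9^0.52·exp(0.02·49-0.7992) = 23.48
  Sd branch = 0.102·Sd^0.62·e^(0.033·RH+0.04·T) = 43.67 μm/a
  r_corr = 23.48 + 43.67 = 67.15 μm/a
Power-law: D(11) = r_corr · 11^0.523
  D(11) = 67.15 × 11^0.523 = 67.15 × 3.505 = 235.4 μm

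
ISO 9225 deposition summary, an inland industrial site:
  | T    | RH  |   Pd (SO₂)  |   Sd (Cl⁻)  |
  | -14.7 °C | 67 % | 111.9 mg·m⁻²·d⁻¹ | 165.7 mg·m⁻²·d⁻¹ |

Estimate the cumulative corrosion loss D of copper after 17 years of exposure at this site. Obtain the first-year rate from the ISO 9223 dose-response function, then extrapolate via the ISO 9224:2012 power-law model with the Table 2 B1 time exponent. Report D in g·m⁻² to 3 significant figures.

D(17) = 15.6 g·m⁻²

copper: temperature factor f = +0.126·(-24.7) = -3.1122
  SO₂ term: 0.0053·111.9^0.26·exp(0.059·67-3.1122) = 0.04189
  Sd branch = 0.01025·Sd^0.27·e^(0.036·RH+0.049·T) = 0.2211 μm/a
  sum: 0.04189 + 0.2211 → r_corr = 0.263 μm/a
Power-law: D(17) = r_corr · 17^0.667
  D(17) = 0.263 × 17^0.667 = 0.263 × 6.618 = 1.741 μm
  Mass loss = 1.741 μm × 8.96 g/cm³ = 15.6 g·m⁻²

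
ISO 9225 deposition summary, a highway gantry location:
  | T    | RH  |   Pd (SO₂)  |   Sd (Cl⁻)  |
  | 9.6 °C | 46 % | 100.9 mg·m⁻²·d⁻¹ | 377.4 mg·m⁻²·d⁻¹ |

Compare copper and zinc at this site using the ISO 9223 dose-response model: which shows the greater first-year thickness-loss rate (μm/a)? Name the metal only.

copper: f(T) = +0.126·(T−10) [T≤10 °C] = -0.0504
  sulphur-dioxide contribution → 0.2524 μm/a
  chloride contribution → 0.4265 μm/a
  total first-year rate 0.6789 μm/a
zinc: f(T) = +0.038·(T−10) [T≤10 °C] = -0.0152
  sulphur-dioxide contribution → 0.8029 μm/a
  chloride contribution → 1.683 μm/a
  total first-year rate 2.486 μm/a
Ordering by μm/a: zinc (2.49) > copper (0.679)

zinc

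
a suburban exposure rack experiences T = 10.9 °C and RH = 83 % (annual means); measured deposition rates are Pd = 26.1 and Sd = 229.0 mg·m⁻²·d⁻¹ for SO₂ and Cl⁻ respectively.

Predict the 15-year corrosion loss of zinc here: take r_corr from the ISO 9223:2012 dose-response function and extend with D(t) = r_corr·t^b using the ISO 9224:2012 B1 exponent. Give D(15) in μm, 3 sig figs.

D(15) = 38.1 μm

zinc: f(T) = -0.071·(T−10) [T>10 °C] = -0.0639
  SO₂ term: 0.0129·26.1^0.44·exp(0.046·83-0.0639) = 2.314
  Cl⁻ term: 0.0175·229.0^0.57·exp(0.008·83+0.085·10.9) = 1.901
  sum: 2.314 + 1.901 → r_corr = 4.214 μm/a
Power-law: D(15) = r_corr · 15^0.813
  D(15) = 4.214 × 15^0.813 = 4.214 × 9.04 = 38.1 μm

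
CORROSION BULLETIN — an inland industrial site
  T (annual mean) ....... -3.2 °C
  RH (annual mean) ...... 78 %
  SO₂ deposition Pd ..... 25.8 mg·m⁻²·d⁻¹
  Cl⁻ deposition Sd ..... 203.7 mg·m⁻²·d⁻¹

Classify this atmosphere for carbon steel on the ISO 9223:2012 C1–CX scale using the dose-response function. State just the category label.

C3

carbon steel: f(T) = +0.150·(T−10) [T≤10 °C] = -1.9800
  SO₂ term: 1.77·25.8^0.52·exp(0.02·78-1.9800) = 6.304
  Cl⁻ term: 0.102·203.7^0.62·exp(0.033·78+0.04·-3.2) = 31.8
  r_corr = 6.304 + 31.8 = 38.11 μm/a
ISO 9223 Table 2 (carbon steel): 25 < 38.1 ≤ 50 μm/a ⇒ C3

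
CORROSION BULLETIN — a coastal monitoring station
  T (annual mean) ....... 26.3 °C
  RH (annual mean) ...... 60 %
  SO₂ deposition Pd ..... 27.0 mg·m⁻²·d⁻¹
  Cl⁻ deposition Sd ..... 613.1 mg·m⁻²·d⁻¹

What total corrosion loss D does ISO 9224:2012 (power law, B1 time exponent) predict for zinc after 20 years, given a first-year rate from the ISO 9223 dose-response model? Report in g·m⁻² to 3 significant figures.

D(20) = 859 g·m⁻²

zinc: temperature factor f = -0.071·(16.3) = -1.1573
  sulphur-dioxide contribution → 0.2732 μm/a
  chloride contribution → 10.26 μm/a
  total first-year rate 10.54 μm/a
ISO 9224: D(t) = r_corr · t^b with b = 0.813 (zinc, B1)
  D(20) = 10.54 × 20^0.813 = 10.54 × 11.42 = 120.3 μm
  Mass loss = 120.3 μm × 7.14 g/cm³ = 859.2 g·m⁻²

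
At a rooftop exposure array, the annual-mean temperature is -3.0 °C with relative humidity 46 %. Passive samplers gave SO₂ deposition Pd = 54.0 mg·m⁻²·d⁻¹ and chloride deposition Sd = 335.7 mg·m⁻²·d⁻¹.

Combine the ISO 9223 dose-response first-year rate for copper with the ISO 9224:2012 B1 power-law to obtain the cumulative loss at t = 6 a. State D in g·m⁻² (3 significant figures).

copper: temperature factor f = +0.126·(-13.0) = -1.6380
  Pd branch = 0.0053·Pd^0.26·e^(0.059·RH+f) = 0.04385 μm/a
  Cl⁻ term: 0.01025·335.7^0.27·exp(0.036·46+0.049·-3.0) = 0.2229
  sum: 0.04385 + 0.2229 → r_corr = 0.2667 μm/a
Power-law: D(6) = r_corr · 6^0.667
  D(6) = 0.2667 × 6^0.667 = 0.2667 × 3.304 = 0.8813 μm
  Mass loss = 0.8813 μm × 8.96 g/cm³ = 7.896 g·m⁻²

D(6) = 7.90 g·m⁻²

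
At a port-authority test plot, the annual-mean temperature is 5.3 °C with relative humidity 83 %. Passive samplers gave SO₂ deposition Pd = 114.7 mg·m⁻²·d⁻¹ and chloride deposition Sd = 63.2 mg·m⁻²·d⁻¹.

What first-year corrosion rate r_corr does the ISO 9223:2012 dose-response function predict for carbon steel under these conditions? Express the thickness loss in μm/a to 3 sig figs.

carbon steel: f(T) = +0.150·(T−10) [T≤10 °C] = -0.7050
  SO₂ term: 1.77·114.7^0.52·exp(0.02·83-0.7050) = 54.16
  Sd branch = 0.102·Sd^0.62·e^(0.033·RH+0.04·T) = 25.51 μm/a
  sum: 54.16 + 25.51 → r_corr = 79.67 μm/a

r_corr = 79.7 μm/a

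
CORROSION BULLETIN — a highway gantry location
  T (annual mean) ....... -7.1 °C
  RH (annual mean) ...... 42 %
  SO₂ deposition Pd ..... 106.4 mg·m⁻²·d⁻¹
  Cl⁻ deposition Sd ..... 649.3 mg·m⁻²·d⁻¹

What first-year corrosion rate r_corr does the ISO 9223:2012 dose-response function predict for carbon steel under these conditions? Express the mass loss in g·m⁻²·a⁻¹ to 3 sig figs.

r_corr = 162 g·m⁻²·a⁻¹

carbon steel: f(T) = +0.150·(T−10) [T≤10 °C] = -2.5650
  Pd branch = 1.77·Pd^0.52·e^(0.02·RH+f) = 3.571 μm/a
  Sd branch = 0.102·Sd^0.62·e^(0.033·RH+0.04·T) = 17.02 μm/a
  r_corr = 3.571 + 17.02 = 20.59 μm/a
Convert to mass loss: 20.59 μm/a × 7.85 g/cm³ = 161.6 g·m⁻²·a⁻¹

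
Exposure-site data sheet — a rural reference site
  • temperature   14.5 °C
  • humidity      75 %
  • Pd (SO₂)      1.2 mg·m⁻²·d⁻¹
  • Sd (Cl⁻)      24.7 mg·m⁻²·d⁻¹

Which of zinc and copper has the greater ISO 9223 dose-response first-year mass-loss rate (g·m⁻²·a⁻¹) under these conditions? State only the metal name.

zinc: temperature factor f = -0.071·(4.5) = -0.3195
  SO₂ term: 0.0129·1.2^0.44·exp(0.046·75-0.3195) = 0.3199
  Sd branch = 0.0175·Sd^0.57·e^(0.008·RH+0.085·T) = 0.6803 μm/a
  r_corr = 0.3199 + 0.6803 = 1 μm/a
  mass loss = 1 μm/a × 7.14 g/cm³ = 7.142 g·m⁻²·a⁻¹
copper: T>10 °C ⇒ hinge -0.080·(14.5−10) = -0.3600
  SO₂ term: 0.0053·1.2^0.26·exp(0.059·75-0.3600) = 0.3238
  Cl⁻ term: 0.01025·24.7^0.27·exp(0.036·75+0.049·14.5) = 0.7378
  sum: 0.3238 + 0.7378 → r_corr = 1.062 μm/a
  mass loss = 1.062 μm/a × 8.96 g/cm³ = 9.512 g·m⁻²·a⁻¹
Ordering by g·m⁻²·a⁻¹: copper (9.51) > zinc (7.14)

copper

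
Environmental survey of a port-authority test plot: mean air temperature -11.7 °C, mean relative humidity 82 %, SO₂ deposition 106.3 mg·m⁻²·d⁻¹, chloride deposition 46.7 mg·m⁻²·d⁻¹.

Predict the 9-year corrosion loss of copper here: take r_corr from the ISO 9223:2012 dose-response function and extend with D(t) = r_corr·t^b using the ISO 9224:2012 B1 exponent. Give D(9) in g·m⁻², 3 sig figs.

D(9) = 17.8 g·m⁻²

copper: f(T) = +0.126·(T−10) [T≤10 °C] = -2.7342
  SO₂ term: 0.0053·106.3^0.26·exp(0.059·82-2.7342) = 0.1462
  Sd branch = 0.01025·Sd^0.27·e^(0.036·RH+0.049·T) = 0.3122 μm/a
  sum: 0.1462 + 0.3122 → r_corr = 0.4584 μm/a
ISO 9224: D(t) = r_corr · t^b with b = 0.667 (copper, B1)
  D(9) = 0.4584 × 9^0.667 = 0.4584 × 4.33 = 1.985 μm
  Mass loss = 1.985 μm × 8.96 g/cm³ = 17.78 g·m⁻²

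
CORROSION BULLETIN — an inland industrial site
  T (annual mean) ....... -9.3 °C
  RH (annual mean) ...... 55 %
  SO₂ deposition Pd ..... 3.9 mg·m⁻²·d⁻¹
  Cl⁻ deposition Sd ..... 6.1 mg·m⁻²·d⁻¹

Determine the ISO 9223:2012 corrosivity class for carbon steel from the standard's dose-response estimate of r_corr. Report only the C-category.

carbon steel: f(T) = +0.150·(T−10) [T≤10 °C] = -2.8950
  SO₂ term: 1.77·3.9^0.52·exp(0.02·55-2.8950) = 0.5967
  Cl⁻ term: 0.102·6.1^0.62·exp(0.033·55+0.04·-9.3) = 1.325
  sum: 0.5967 + 1.325 → r_corr = 1.922 μm/a
1.92 μm/a falls in (1.3, 25] for carbon steel → category C2

C2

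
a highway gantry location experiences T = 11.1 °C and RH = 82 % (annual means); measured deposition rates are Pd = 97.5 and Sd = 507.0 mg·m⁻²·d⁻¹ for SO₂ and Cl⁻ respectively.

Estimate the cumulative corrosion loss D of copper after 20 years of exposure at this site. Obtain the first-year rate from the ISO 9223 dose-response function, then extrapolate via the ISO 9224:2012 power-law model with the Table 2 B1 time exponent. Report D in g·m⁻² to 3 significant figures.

copper: T>10 °C ⇒ hinge -0.080·(11.1−10) = -0.0880
  Pd branch = 0.0053·Pd^0.26·e^(0.059·RH+f) = 2.015 μm/a
  Cl⁻ term: 0.01025·507.0^0.27·exp(0.036·82+0.049·11.1) = 1.817
  r_corr = 2.015 + 1.817 = 3.832 μm/a
Power-law: D(20) = r_corr · 20^0.667
  D(20) = 3.832 × 20^0.667 = 3.832 × 7.375 = 28.26 μm
  Mass loss = 28.26 μm × 8.96 g/cm³ = 253.2 g·m⁻²

D(20) = 253 g·m⁻²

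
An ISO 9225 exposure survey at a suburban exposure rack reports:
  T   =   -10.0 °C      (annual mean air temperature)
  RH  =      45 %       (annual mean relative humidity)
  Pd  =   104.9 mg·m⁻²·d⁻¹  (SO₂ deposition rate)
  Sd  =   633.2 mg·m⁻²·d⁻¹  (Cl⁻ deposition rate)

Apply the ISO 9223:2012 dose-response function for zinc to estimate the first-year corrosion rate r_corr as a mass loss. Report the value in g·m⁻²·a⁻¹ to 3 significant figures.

r_corr = 5.67 g·m⁻²·a⁻¹

zinc: f(T) = +0.038·(T−10) [T≤10 °C] = -0.7600
  sulphur-dioxide contribution → 0.3704 μm/a
  chloride contribution → 0.4238 μm/a
  ⇒ r_corr(zinc) = 0.7941 μm/a
Convert to mass loss: 0.7941 μm/a × 7.14 g/cm³ = 5.67 g·m⁻²·a⁻¹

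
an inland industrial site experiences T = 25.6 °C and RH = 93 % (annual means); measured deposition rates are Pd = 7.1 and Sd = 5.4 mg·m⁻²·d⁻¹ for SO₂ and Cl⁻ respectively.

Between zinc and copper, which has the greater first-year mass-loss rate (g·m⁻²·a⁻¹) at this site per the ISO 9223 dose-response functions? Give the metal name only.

zinc: temperature factor f = -0.071·(15.6) = -1.1076
  SO₂ term: 0.0129·7.1^0.44·exp(0.046·93-1.1076) = 0.7278
  Cl⁻ term: 0.0175·5.4^0.57·exp(0.008·93+0.085·25.6) = 0.8485
  r_corr = 0.7278 + 0.8485 = 1.576 μm/a
  mass loss = 1.576 μm/a × 7.14 g/cm³ = 11.25 g·m⁻²·a⁻¹
copper: T>10 °C ⇒ hinge -0.080·(25.6−10) = -1.2480
  Pd branch = 0.0053·Pd^0.26·e^(0.059·RH+f) = 0.6118 μm/a
  Cl⁻ term: 0.01025·5.4^0.27·exp(0.036·93+0.049·25.6) = 1.612
  r_corr = 0.6118 + 1.612 = 2.223 μm/a
  mass loss = 2.223 μm/a × 8.96 g/cm³ = 19.92 g·m⁻²·a⁻¹
Ordering by g·m⁻²·a⁻¹: copper (19.9) > zinc (11.3)

copper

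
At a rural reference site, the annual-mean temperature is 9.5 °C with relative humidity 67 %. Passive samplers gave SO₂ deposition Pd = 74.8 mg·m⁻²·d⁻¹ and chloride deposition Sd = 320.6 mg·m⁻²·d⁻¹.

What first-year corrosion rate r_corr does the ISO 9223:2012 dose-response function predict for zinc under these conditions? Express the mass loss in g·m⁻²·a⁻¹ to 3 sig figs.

r_corr = 26.0 g·m⁻²·a⁻¹

zinc: T≤10 °C ⇒ hinge +0.038·(9.5−10) = -0.0190
  SO₂ term: 0.0129·74.8^0.44·exp(0.046·67-0.0190) = 1.842
  Sd branch = 0.0175·Sd^0.57·e^(0.008·RH+0.085·T) = 1.799 μm/a
  sum: 1.842 + 1.799 → r_corr = 3.641 μm/a
Convert to mass loss: 3.641 μm/a × 7.14 g/cm³ = 26 g·m⁻²·a⁻¹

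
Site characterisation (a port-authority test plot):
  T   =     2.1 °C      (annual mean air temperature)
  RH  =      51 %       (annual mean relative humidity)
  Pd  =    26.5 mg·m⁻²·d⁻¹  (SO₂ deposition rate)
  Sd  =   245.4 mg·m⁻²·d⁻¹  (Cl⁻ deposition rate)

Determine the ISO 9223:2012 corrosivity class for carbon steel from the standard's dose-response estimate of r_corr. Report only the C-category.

carbon steel: temperature factor f = +0.150·(-7.9) = -1.1850
  sulphur-dioxide contribution → 8.249 μm/a
  chloride contribution → 18.1 μm/a
  ⇒ r_corr(carbon steel) = 26.35 μm/a
Category bounds: 25…50 μm/a bracket r_corr ⇒ C3

C3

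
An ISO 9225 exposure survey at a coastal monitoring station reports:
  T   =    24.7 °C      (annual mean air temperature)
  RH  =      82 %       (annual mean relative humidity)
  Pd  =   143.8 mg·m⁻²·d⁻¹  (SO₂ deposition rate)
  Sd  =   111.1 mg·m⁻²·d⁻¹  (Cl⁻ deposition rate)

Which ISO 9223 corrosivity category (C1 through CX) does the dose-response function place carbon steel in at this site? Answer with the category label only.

carbon steel: f(T) = -0.054·(T−10) [T>10 °C] = -0.7938
  sulphur-dioxide contribution → 54.64 μm/a
  chloride contribution → 76.07 μm/a
  total first-year rate 130.7 μm/a
131 μm/a falls in (80, 200] for carbon steel → category C5

C5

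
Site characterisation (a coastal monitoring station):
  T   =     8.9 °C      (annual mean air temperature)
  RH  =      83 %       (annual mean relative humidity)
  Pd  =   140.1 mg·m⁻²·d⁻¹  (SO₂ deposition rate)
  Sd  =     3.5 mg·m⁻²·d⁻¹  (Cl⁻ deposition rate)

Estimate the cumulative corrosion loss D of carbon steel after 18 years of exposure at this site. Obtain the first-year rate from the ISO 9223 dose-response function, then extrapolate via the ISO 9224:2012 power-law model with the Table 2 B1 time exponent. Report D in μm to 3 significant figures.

D(18) = 490 μm

carbon steel: T≤10 °C ⇒ hinge +0.150·(8.9−10) = -0.1650
  SO₂ term: 1.77·140.1^0.52·exp(0.02·83-0.1650) = 103.1
  Cl⁻ term: 0.102·3.5^0.62·exp(0.033·83+0.04·8.9) = 4.899
  r_corr = 103.1 + 4.899 = 108 μm/a
Long-term exponent b (ISO 9224 Table 2, B1) = 0.523
  D(18) = 108 × 18^0.523 = 108 × 4.534 = 489.8 μm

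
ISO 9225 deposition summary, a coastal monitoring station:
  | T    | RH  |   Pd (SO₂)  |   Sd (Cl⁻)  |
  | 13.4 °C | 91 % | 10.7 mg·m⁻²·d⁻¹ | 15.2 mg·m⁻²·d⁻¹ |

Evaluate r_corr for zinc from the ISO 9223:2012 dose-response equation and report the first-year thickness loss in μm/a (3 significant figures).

zinc: T>10 °C ⇒ hinge -0.071·(13.4−10) = -0.2414
  Pd branch = 0.0129·Pd^0.44·e^(0.046·RH+f) = 1.891 μm/a
  Sd branch = 0.0175·Sd^0.57·e^(0.008·RH+0.085·T) = 0.534 μm/a
  r_corr = 1.891 + 0.534 = 2.425 μm/a

r_corr = 2.42 μm/a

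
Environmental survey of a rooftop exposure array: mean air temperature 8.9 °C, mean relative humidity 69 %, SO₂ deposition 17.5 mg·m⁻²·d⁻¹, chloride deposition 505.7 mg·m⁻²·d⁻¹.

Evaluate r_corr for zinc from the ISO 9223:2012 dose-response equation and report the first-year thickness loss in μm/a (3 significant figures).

zinc: T≤10 °C ⇒ hinge +0.038·(8.9−10) = -0.0418
  Pd branch = 0.0129·Pd^0.44·e^(0.046·RH+f) = 1.042 μm/a
  Cl⁻ term: 0.0175·505.7^0.57·exp(0.008·69+0.085·8.9) = 2.252
  sum: 1.042 + 2.252 → r_corr = 3.294 μm/a

r_corr = 3.29 μm/a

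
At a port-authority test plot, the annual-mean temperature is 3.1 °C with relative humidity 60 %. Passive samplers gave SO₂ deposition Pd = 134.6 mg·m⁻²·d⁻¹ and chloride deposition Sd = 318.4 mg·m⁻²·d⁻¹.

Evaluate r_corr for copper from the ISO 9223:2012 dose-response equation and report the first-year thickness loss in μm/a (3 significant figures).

copper: T≤10 °C ⇒ hinge +0.126·(3.1−10) = -0.8694
  Pd branch = 0.0053·Pd^0.26·e^(0.059·RH+f) = 0.2739 μm/a
  Sd branch = 0.01025·Sd^0.27·e^(0.036·RH+0.049·T) = 0.4904 μm/a
  sum: 0.2739 + 0.4904 → r_corr = 0.7644 μm/a

r_corr = 0.764 μm/a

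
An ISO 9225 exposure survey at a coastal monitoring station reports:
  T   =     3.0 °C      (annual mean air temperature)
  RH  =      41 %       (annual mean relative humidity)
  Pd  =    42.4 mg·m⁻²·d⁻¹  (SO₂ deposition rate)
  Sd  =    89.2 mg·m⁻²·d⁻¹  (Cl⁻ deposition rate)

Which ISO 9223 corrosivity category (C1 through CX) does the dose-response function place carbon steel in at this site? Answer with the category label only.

C2

carbon steel: temperature factor f = +0.150·(-7.0) = -1.0500
  SO₂ term: 1.77·42.4^0.52·exp(0.02·41-1.0500) = 9.87
  Cl⁻ term: 0.102·89.2^0.62·exp(0.033·41+0.04·3.0) = 7.203
  r_corr = 9.87 + 7.203 = 17.07 μm/a
ISO 9223 Table 2 (carbon steel): 1.3 < 17.1 ≤ 25 μm/a ⇒ C2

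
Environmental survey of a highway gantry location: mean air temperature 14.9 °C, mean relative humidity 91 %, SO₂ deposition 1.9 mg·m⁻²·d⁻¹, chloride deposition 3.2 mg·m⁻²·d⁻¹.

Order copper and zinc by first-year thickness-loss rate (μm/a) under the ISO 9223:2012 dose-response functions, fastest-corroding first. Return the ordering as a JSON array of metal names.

copper: temperature factor f = -0.080·(4.9) = -0.3920
  sulphur-dioxide contribution → 0.9083 μm/a
  chloride contribution → 0.7708 μm/a
  total first-year rate 1.679 μm/a
zinc: T>10 °C ⇒ hinge -0.071·(14.9−10) = -0.3479
  sulphur-dioxide contribution → 0.7945 μm/a
  chloride contribution → 0.2496 μm/a
  ⇒ r_corr(zinc) = 1.044 μm/a
Ordering by μm/a: copper (1.68) > zinc (1.04)

["copper", "zinc"]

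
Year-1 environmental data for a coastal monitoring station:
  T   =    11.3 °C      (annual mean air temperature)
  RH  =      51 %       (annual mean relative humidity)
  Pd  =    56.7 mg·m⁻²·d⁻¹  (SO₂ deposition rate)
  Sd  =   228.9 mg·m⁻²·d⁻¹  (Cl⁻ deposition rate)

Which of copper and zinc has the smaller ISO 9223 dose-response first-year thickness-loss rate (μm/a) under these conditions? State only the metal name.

copper: temperature factor f = -0.080·(1.3) = -0.1040
  sulphur-dioxide contribution → 0.2766 μm/a
  chloride contribution → 0.4849 μm/a
  ⇒ r_corr(copper) = 0.7615 μm/a
zinc: T>10 °C ⇒ hinge -0.071·(11.3−10) = -0.0923
  sulphur-dioxide contribution → 0.726 μm/a
  chloride contribution → 1.522 μm/a
  ⇒ r_corr(zinc) = 2.248 μm/a
Ordering by μm/a: zinc (2.25) > copper (0.761)

copper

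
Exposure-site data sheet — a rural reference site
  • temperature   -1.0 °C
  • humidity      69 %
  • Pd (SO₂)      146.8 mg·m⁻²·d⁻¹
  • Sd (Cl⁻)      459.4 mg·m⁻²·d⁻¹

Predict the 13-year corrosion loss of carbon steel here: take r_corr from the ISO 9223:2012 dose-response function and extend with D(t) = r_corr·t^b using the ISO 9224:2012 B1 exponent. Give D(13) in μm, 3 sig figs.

carbon steel: f(T) = +0.150·(T−10) [T≤10 °C] = -1.6500
  sulphur-dioxide contribution → 18.09 μm/a
  chloride contribution → 42.72 μm/a
  ⇒ r_corr(carbon steel) = 60.81 μm/a
Power-law: D(13) = r_corr · 13^0.523
  D(13) = 60.81 × 13^0.523 = 60.81 × 3.825 = 232.6 μm

D(13) = 233 μm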